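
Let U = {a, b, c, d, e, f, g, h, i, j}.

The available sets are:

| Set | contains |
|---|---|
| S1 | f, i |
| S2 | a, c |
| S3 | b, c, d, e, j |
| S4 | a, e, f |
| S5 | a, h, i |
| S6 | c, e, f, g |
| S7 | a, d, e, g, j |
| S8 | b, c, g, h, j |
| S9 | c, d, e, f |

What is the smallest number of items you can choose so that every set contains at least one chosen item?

3

T = {a, b, f} meets every set (each contains at least one member of T), and |T| = 3.
No choice of 2 items meets every set, so 3 is the minimum.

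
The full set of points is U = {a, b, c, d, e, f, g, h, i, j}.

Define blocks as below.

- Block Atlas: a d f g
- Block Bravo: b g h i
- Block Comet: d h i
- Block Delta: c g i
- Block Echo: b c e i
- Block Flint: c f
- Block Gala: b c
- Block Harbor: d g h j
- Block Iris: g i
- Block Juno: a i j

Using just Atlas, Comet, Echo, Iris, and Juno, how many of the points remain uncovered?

0

Union of Atlas, Comet, Echo, Iris, Juno = {a, b, c, d, e, f, g, h, i, j} — that's every point, so 0 are uncovered.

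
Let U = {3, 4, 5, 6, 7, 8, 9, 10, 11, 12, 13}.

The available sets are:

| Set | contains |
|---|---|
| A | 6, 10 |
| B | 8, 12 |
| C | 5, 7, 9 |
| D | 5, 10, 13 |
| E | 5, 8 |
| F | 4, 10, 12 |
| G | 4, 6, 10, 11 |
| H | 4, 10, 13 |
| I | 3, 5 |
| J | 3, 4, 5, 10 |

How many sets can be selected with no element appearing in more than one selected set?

B, C, H are pairwise disjoint (B={8,12}; C={5,7,9}; H={4,10,13}).
Every remaining set overlaps one of these, and no 4 of the listed sets are pairwise disjoint, so 3 is the maximum.

3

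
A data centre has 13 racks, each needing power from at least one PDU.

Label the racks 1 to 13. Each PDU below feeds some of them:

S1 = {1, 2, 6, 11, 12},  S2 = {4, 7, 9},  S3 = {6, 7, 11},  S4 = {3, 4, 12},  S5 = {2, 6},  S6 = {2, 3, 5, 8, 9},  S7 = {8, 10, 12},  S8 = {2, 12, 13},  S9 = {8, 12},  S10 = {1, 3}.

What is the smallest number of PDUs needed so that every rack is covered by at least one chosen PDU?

5

Take {S1, S2, S6, S7, S8}. Their union is {1, 2, 3, 4, 5, 6, 7, 8, 9, 10, 11, 12, 13}, which is all 13 racks.
No 4 of the 10 PDUs cover everything (all 210 combinations miss at least one rack), so 5 is optimal.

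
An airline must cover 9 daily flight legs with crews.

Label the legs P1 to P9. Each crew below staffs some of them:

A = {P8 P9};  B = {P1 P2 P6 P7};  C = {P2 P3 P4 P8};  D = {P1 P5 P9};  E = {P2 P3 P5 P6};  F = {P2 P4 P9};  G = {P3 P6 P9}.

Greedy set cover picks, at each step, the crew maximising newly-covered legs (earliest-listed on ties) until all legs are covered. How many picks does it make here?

Greedy: pick B (covers 4 new) → pick C (covers 3 new) → pick D (covers 2 new). Total picks: 3.

3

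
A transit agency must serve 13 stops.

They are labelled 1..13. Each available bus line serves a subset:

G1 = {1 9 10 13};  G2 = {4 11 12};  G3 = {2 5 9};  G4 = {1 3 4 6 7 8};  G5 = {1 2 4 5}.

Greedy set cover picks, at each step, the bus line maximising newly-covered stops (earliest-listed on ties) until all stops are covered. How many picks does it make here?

Greedy: pick G4 (covers 6 new) → pick G1 (covers 3 new) → pick G2 (covers 2 new) → pick G3 (covers 2 new). Total picks: 4.

4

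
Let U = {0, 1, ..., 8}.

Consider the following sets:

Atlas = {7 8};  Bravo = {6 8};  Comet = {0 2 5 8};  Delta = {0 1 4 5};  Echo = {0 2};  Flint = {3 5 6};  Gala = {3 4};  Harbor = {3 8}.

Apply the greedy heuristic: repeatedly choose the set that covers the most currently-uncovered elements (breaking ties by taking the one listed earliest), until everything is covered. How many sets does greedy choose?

4

Greedy: pick Comet (covers 4 new) → pick Delta (covers 2 new) → pick Flint (covers 2 new) → pick Atlas (covers 1 new). Total picks: 4.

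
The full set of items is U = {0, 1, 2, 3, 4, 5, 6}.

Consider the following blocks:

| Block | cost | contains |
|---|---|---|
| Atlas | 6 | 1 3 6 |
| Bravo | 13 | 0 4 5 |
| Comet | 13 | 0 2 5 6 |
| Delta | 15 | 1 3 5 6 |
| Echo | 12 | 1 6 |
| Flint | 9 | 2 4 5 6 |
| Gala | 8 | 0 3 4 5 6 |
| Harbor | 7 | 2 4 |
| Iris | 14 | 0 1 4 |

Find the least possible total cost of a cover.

Atlas, Gala, Harbor together cover every item (Atlas ∪ Gala ∪ Harbor = {0, 1, 2, 3, 4, 5, 6}); total cost 6 + 8 + 7 = 21.
No covering selection has total cost below 21.

21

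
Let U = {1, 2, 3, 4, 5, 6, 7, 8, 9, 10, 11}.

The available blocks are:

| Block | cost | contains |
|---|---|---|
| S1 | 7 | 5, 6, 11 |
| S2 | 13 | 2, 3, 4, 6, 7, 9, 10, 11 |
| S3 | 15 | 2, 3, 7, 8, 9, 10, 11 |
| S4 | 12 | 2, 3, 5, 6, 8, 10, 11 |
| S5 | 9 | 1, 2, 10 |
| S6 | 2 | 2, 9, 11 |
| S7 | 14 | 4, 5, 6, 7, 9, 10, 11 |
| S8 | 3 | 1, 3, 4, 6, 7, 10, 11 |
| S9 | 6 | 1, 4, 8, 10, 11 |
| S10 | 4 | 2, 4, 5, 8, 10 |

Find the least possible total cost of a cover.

9

S6, S8, S10 together cover every element (S6 ∪ S8 ∪ S10 = {1, 2, 3, 4, 5, 6, 7, 8, 9, 10, 11}); total cost 2 + 3 + 4 = 9.
No covering selection has total cost below 9.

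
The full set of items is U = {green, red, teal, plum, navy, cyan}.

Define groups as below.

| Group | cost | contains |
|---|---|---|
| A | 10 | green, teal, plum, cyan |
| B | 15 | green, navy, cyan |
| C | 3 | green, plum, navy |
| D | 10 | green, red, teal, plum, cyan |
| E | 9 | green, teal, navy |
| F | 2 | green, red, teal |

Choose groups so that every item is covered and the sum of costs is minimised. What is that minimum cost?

13

C, D together cover every item (C ∪ D = {green, red, teal, plum, navy, cyan}); total cost 3 + 10 = 13.
The greedy pick F, C, A costs 15; no covering selection beats 13.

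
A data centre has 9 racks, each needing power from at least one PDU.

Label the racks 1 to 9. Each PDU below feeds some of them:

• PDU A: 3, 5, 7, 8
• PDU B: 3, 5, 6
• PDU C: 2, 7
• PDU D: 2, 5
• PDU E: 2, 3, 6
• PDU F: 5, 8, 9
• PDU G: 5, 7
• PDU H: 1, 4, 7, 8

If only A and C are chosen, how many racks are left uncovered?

Union of A, C = {2, 3, 5, 7, 8}.
Not covered: 1, 4, 6, 9 — 4 racks.

4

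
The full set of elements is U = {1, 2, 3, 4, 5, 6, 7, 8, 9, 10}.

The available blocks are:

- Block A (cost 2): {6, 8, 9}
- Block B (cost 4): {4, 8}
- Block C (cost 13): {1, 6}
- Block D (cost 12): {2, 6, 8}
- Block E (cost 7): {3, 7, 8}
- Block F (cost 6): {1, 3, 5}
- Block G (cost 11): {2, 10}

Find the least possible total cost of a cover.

30

A, B, E, F, G together cover every element (A ∪ B ∪ E ∪ F ∪ G = {1, 2, 3, 4, 5, 6, 7, 8, 9, 10}); total cost 2 + 4 + 7 + 6 + 11 = 30.
No covering selection has total cost below 30.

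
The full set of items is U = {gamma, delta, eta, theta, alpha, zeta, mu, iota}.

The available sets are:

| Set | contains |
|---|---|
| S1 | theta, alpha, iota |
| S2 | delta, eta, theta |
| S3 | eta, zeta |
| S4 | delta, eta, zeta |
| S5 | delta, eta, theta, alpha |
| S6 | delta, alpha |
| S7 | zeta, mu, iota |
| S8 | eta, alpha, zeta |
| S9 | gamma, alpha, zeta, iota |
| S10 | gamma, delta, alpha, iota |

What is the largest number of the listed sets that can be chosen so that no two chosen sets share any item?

2

S2, S7 are pairwise disjoint (S2={delta,eta,theta}; S7={zeta,mu,iota}).
Every remaining set overlaps one of these, and no 3 of the listed sets are pairwise disjoint, so 2 is the maximum.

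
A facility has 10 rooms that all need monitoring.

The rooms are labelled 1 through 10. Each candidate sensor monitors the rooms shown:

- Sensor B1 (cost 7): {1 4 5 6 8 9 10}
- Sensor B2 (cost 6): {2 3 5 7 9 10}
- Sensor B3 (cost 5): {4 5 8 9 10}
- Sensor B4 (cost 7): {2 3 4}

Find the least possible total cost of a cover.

B1, B2 together cover every room (B1 ∪ B2 = {1, 2, 3, 4, 5, 6, 7, 8, 9, 10}); total cost 7 + 6 = 13.
No covering selection has total cost below 13.

13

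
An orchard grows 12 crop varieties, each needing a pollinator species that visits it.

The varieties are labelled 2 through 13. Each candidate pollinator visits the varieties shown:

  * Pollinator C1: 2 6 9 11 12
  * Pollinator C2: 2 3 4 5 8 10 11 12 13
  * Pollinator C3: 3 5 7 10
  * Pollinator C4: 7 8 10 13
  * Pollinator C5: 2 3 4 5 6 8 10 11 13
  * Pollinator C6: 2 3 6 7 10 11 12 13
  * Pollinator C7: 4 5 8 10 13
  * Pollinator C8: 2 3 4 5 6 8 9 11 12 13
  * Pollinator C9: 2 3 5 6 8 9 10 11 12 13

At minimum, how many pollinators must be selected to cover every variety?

2

C6 and C8 together: C6 ∪ C8 = {2, 3, 4, 5, 6, 7, 8, 9, 10, 11, 12, 13} — every variety is covered.
No single pollinator has all 12 varieties (the largest, C8, has 10), so 2 is optimal.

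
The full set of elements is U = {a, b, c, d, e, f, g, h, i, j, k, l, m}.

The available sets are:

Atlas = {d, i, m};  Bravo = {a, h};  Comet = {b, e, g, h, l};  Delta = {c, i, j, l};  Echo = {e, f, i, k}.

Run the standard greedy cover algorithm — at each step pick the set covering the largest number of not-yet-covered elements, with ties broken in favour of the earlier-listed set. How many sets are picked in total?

5

Greedy: pick Comet (covers 5 new) → pick Atlas (covers 3 new) → pick Delta (covers 2 new) → pick Echo (covers 2 new) → pick Bravo (covers 1 new). Total picks: 5.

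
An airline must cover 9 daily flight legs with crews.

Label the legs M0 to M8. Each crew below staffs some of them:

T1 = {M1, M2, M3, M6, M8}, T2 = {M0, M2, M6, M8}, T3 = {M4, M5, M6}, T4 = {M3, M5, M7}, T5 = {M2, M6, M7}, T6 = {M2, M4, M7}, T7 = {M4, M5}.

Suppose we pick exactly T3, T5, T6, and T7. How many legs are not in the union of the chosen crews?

Union of T3, T5, T6, T7 = {M2, M4, M5, M6, M7}.
Not covered: M0, M1, M3, M8 — 4 legs.

4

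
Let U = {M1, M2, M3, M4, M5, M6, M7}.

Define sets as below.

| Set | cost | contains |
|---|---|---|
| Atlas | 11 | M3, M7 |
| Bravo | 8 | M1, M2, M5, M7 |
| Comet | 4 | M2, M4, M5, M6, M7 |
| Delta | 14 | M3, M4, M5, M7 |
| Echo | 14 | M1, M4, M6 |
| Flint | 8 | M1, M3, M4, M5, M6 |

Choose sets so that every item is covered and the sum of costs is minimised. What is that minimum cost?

Comet, Flint together cover every item (Comet ∪ Flint = {M1, M2, M3, M4, M5, M6, M7}); total cost 4 + 8 = 12.
No covering selection has total cost below 12.

12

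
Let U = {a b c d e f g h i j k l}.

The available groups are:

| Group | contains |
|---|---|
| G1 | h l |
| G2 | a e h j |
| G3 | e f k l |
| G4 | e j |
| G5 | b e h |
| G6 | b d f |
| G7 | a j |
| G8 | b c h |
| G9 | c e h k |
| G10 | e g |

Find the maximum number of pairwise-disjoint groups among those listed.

4

G1, G6, G7, G10 are pairwise disjoint (G1={h,l}; G6={b,d,f}; G7={a,j}; G10={e,g}).
Every remaining group overlaps one of these, and no 5 of the listed groups are pairwise disjoint, so 4 is the maximum.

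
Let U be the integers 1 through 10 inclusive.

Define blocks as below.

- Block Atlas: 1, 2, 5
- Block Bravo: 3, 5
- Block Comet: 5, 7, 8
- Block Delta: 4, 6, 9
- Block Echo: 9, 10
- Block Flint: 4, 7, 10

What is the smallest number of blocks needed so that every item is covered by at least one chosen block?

5

Take {Atlas, Bravo, Comet, Delta, Echo}. Their union is {1, 2, 3, 4, 5, 6, 7, 8, 9, 10}, which is all 10 items.
No 4 of the 6 blocks cover everything (all 15 combinations miss at least one item), so 5 is optimal.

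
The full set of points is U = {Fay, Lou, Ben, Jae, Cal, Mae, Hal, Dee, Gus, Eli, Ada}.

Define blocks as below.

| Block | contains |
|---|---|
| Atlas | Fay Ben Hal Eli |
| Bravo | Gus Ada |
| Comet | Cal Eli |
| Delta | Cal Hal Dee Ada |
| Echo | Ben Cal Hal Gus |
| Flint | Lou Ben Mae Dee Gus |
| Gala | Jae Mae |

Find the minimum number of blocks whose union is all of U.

4

Atlas, Delta, Flint, and Gala cover everything between them: the union {Fay, Lou, Ben, Jae, Cal, Mae, Hal, Dee, Gus, Eli, Ada} is all of U.
Only Gala contains Jae, so Gala is forced; the remaining 9 points need at least 3 more blocks (each remaining block adds at most 4) — so at least 4 blocks are needed, and 4 is optimal.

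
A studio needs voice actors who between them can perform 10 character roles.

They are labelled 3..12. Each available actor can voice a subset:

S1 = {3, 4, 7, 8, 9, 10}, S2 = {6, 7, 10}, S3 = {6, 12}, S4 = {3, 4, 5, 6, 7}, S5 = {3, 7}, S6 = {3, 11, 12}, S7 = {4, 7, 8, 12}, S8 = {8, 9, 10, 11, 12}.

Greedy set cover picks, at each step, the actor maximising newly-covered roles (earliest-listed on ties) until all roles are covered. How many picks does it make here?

4

Greedy: pick S1 (covers 6 new) → pick S3 (covers 2 new) → pick S4 (covers 1 new) → pick S6 (covers 1 new). Total picks: 4.
(The true minimum cover uses only 2 actors, so greedy is not optimal here.)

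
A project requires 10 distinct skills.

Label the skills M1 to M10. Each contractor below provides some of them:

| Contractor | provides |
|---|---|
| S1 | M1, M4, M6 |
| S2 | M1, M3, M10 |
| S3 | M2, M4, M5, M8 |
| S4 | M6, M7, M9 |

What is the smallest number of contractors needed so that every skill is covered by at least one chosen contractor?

3

Take {S2, S3, S4}. Their union is {M1, M2, M3, M4, M5, M6, M7, M8, M9, M10}, which is all 10 skills.
Each contractor has at most 4 skills, and 2·4 = 8 < 10 — so at least 3 contractors are needed, and 3 is optimal.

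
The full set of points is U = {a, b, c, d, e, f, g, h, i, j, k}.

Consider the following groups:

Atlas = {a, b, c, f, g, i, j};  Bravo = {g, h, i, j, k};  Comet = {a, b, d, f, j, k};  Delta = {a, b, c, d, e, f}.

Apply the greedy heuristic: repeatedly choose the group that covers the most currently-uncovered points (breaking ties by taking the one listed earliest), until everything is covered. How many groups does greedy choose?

Greedy: pick Atlas (covers 7 new) → pick Bravo (covers 2 new) → pick Delta (covers 2 new). Total picks: 3.
(The true minimum cover uses only 2 groups, so greedy is not optimal here.)

3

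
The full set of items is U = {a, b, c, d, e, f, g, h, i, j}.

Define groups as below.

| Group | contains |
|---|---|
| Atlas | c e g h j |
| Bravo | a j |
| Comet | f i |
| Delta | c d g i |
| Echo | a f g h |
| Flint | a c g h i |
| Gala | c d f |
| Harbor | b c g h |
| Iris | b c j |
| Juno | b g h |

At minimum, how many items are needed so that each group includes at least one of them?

3

The 3 items {f, g, j} hit every group.
The groups Bravo, Gala, Juno are pairwise disjoint, so any hitting set needs a separate item for each — at least 3. Hence 3 is optimal.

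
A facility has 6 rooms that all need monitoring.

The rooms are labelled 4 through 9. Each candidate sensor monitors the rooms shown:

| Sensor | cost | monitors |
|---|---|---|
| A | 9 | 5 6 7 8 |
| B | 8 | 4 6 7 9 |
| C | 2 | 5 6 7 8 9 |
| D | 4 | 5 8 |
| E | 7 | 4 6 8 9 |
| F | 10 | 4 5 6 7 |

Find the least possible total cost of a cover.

C, E together cover every room (C ∪ E = {4, 5, 6, 7, 8, 9}); total cost 2 + 7 = 9.
No covering selection has total cost below 9.

9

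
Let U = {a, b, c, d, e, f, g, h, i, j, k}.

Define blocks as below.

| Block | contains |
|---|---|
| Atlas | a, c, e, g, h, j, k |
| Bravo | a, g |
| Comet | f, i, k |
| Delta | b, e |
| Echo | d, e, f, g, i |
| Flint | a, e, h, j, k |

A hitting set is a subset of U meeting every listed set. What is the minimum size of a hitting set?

T = {a, e, k} meets every block (each contains at least one member of T), and |T| = 3.
The blocks Bravo, Comet, Delta are pairwise disjoint, so any hitting set needs a separate element for each — at least 3. Hence 3 is optimal.

3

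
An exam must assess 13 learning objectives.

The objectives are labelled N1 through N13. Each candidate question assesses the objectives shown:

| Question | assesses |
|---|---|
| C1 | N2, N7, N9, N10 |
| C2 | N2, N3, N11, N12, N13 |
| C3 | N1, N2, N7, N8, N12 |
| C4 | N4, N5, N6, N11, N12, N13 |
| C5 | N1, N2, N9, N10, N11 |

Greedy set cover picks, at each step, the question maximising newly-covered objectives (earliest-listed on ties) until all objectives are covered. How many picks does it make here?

4

Greedy: pick C4 (covers 6 new) → pick C1 (covers 4 new) → pick C3 (covers 2 new) → pick C2 (covers 1 new). Total picks: 4.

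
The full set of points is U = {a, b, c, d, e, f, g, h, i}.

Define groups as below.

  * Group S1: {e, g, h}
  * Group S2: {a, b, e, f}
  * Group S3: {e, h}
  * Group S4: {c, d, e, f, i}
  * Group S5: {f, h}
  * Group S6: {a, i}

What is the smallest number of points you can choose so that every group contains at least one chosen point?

3

The 3 points {a, h, i} hit every group.
No choice of 2 points meets every group, so 3 is the minimum.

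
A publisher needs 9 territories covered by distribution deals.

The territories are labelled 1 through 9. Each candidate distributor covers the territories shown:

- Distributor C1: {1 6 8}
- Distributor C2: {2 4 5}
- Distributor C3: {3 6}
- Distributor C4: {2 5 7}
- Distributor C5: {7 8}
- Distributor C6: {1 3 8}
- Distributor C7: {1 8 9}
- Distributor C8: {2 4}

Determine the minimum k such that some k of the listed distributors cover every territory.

4

C3 and C4 and C7 and C8 together: C3 ∪ C4 ∪ C7 ∪ C8 = {1, 2, 3, 4, 5, 6, 7, 8, 9} — every territory is covered.
No 3 of the 8 distributors cover everything (all 56 combinations miss at least one territory), so 4 is optimal.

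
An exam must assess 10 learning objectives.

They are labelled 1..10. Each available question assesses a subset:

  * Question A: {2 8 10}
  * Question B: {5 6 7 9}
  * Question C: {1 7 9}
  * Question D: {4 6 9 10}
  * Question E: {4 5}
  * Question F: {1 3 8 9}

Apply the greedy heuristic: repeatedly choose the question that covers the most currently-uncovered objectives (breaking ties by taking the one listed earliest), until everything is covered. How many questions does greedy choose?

4

Greedy: pick B (covers 4 new) → pick A (covers 3 new) → pick F (covers 2 new) → pick D (covers 1 new). Total picks: 4.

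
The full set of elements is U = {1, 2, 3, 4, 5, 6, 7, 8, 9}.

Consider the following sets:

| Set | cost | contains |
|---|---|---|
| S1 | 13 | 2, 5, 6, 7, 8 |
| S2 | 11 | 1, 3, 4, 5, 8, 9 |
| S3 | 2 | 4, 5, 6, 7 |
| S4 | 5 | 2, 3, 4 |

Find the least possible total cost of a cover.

18

S2, S3, S4 together cover every element (S2 ∪ S3 ∪ S4 = {1, 2, 3, 4, 5, 6, 7, 8, 9}); total cost 11 + 2 + 5 = 18.
No covering selection has total cost below 18.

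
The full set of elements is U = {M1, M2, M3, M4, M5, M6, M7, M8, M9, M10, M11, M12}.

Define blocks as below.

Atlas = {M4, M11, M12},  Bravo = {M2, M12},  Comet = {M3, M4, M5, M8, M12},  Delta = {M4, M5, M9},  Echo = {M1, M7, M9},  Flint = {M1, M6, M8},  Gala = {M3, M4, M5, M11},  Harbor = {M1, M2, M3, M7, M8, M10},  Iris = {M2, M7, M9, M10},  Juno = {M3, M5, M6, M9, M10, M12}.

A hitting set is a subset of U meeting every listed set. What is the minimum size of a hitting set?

H = {M1, M2, M4, M12} meets every block (each contains at least one member of H), and |H| = 4.
No choice of 3 elements meets every block, so 4 is the minimum.

4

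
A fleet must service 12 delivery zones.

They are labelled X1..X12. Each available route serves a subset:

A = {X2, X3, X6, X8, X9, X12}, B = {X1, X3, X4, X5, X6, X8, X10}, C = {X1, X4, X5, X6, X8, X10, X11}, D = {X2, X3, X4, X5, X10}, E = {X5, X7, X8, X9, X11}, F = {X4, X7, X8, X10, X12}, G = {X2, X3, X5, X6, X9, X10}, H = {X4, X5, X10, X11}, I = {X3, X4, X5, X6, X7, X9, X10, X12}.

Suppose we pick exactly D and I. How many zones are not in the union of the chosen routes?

3

Union of D, I = {X2, X3, X4, X5, X6, X7, X9, X10, X12}.
Not covered: X1, X8, X11 — 3 zones.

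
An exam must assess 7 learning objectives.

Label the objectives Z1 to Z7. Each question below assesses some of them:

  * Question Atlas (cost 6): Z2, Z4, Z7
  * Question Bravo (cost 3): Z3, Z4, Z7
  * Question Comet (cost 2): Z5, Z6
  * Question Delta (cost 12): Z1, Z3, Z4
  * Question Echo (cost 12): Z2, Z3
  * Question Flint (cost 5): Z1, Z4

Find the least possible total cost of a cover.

16

Atlas, Bravo, Comet, Flint together cover every objective (Atlas ∪ Bravo ∪ Comet ∪ Flint = {Z1, Z2, Z3, Z4, Z5, Z6, Z7}); total cost 6 + 3 + 2 + 5 = 16.
No covering selection has total cost below 16.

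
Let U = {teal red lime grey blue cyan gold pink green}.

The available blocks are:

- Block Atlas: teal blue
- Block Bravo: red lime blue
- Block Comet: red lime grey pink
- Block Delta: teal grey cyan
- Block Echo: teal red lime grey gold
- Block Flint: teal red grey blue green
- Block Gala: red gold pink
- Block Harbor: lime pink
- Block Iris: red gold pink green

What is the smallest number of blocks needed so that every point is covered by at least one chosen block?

3

Take {Bravo, Delta, Iris}. Their union is {teal, red, lime, grey, blue, cyan, gold, pink, green}, which is all 9 points.
Only Delta contains cyan, so Delta is forced; the remaining 6 points need at least 2 more blocks (each remaining block adds at most 4) — so at least 3 blocks are needed, and 3 is optimal.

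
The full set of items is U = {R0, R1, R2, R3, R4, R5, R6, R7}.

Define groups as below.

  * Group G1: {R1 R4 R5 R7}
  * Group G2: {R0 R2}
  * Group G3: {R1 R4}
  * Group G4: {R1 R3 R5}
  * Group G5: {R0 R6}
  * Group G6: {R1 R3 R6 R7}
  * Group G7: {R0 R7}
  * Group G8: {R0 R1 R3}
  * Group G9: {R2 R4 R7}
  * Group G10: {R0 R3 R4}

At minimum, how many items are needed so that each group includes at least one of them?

H = {R0, R3, R4} meets every group (each contains at least one member of H), and |H| = 3.
The groups G4, G5, G9 are pairwise disjoint, so any hitting set needs a separate item for each — at least 3. Hence 3 is optimal.

3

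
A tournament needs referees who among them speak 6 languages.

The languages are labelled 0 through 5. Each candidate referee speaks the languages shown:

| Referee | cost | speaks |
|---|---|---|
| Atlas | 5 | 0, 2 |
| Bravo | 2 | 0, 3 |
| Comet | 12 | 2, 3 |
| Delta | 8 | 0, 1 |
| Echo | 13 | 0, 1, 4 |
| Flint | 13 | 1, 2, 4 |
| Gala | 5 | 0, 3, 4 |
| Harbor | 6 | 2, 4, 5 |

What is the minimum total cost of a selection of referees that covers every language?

16

Bravo, Delta, Harbor together cover every language (Bravo ∪ Delta ∪ Harbor = {0, 1, 2, 3, 4, 5}); total cost 2 + 8 + 6 = 16.
No covering selection has total cost below 16.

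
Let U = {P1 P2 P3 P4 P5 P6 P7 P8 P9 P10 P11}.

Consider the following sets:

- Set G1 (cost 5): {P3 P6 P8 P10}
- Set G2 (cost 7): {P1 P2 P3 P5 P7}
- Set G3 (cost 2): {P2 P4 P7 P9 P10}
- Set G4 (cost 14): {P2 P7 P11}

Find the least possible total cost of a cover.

G1, G2, G3, G4 together cover every item (G1 ∪ G2 ∪ G3 ∪ G4 = {P1, P2, P3, P4, P5, P6, P7, P8, P9, P10, P11}); total cost 5 + 7 + 2 + 14 = 28.
No covering selection has total cost below 28.

28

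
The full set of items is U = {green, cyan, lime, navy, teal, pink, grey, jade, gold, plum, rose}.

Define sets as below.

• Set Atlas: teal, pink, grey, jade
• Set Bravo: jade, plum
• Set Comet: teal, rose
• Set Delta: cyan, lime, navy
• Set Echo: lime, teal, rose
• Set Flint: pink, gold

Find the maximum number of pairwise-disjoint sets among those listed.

4

Bravo, Comet, Delta, Flint are pairwise disjoint (Bravo={jade,plum}; Comet={teal,rose}; Delta={cyan,lime,navy}; Flint={pink,gold}).
Every remaining set overlaps one of these, and no 5 of the listed sets are pairwise disjoint, so 4 is the maximum.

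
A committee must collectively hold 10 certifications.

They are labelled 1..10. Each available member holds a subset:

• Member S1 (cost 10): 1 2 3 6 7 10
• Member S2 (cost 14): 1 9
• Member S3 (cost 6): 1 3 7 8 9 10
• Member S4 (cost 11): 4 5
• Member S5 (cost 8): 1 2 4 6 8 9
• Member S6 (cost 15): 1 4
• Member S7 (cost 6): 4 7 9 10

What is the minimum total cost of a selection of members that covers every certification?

25

S3, S4, S5 together cover every certification (S3 ∪ S4 ∪ S5 = {1, 2, 3, 4, 5, 6, 7, 8, 9, 10}); total cost 6 + 11 + 8 = 25.
No covering selection has total cost below 25.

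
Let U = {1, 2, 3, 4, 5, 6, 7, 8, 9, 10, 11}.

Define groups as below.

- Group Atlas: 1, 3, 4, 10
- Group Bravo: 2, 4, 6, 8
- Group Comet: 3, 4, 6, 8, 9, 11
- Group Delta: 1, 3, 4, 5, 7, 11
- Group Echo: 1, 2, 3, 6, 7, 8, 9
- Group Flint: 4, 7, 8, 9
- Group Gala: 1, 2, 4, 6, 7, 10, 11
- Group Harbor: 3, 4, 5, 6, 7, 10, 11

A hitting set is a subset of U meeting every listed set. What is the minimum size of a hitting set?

H = {3, 4} meets every group (each contains at least one member of H), and |H| = 2.
No single point lies in every group, so at least 2 are needed and 2 is optimal.

2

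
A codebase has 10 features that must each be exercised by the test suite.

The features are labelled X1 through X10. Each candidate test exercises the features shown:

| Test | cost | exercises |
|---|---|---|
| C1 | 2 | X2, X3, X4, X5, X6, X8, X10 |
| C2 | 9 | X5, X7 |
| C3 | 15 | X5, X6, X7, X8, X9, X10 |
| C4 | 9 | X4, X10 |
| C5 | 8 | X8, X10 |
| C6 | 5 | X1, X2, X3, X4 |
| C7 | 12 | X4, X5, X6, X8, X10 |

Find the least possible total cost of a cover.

20

C3, C6 together cover every feature (C3 ∪ C6 = {X1, X2, X3, X4, X5, X6, X7, X8, X9, X10}); total cost 15 + 5 = 20.
The greedy pick C1, C6, C3 costs 22; no covering selection beats 20.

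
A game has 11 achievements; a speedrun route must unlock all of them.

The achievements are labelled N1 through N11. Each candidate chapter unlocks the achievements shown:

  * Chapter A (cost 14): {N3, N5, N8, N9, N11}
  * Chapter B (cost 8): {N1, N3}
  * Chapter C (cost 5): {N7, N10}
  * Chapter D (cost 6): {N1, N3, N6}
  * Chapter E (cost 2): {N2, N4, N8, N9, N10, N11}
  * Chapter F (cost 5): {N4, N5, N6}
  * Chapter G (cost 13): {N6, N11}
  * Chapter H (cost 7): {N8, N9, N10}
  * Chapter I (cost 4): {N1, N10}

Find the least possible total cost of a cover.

18

C, D, E, F together cover every achievement (C ∪ D ∪ E ∪ F = {N1, N2, N3, N4, N5, N6, N7, N8, N9, N10, N11}); total cost 5 + 6 + 2 + 5 = 18.
No covering selection has total cost below 18.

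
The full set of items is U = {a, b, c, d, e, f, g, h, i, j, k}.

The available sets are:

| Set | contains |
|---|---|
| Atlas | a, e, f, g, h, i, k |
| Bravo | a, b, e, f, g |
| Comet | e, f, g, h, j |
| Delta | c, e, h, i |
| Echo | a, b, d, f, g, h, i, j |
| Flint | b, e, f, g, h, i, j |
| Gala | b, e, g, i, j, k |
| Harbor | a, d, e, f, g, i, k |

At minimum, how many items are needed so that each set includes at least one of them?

2

T = {f, i} meets every set (each contains at least one member of T), and |T| = 2.
No single item lies in every set, so at least 2 are needed and 2 is optimal.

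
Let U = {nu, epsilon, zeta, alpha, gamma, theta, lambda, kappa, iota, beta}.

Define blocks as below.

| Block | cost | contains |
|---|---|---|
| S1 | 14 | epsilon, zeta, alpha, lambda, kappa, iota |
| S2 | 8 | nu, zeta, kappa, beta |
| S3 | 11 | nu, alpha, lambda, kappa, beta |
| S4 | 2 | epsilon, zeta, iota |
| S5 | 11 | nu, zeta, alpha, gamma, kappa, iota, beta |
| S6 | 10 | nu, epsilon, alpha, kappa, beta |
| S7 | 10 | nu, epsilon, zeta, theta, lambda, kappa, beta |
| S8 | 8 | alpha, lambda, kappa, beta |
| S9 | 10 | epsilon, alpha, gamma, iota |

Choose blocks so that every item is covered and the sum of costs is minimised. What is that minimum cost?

S7, S9 together cover every item (S7 ∪ S9 = {nu, epsilon, zeta, alpha, gamma, theta, lambda, kappa, iota, beta}); total cost 10 + 10 = 20.
The greedy pick S4, S7, S9 costs 22; no covering selection beats 20.

20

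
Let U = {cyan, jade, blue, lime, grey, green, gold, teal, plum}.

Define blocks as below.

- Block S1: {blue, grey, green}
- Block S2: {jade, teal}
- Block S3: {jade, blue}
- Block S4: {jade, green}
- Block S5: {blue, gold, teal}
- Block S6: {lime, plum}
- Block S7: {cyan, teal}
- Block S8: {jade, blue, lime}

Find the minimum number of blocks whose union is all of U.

S1, S2, S5, S6, and S7 cover everything between them: the union {cyan, jade, blue, lime, grey, green, gold, teal, plum} is all of U.
No 4 of the 8 blocks cover everything (all 70 combinations miss at least one point), so 5 is optimal.

5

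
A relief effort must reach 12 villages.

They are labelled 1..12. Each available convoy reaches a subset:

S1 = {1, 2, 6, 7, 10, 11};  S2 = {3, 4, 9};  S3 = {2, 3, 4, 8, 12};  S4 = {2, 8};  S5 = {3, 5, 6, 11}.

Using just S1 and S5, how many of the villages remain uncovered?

Union of S1, S5 = {1, 2, 3, 5, 6, 7, 10, 11}.
Not covered: 4, 8, 9, 12 — 4 villages.

4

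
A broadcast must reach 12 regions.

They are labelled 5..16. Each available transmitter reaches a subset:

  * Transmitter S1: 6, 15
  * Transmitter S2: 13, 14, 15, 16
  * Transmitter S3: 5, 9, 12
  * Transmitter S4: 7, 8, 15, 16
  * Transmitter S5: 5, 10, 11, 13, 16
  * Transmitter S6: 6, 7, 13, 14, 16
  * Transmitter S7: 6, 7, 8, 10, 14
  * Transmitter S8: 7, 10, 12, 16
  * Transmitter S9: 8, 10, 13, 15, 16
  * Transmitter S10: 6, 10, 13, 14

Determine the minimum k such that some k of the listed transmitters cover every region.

4

S3 and S5 and S6 and S9 together: S3 ∪ S5 ∪ S6 ∪ S9 = {5, 6, 7, 8, 9, 10, 11, 12, 13, 14, 15, 16} — every region is covered.
No 3 of the 10 transmitters cover everything (all 120 combinations miss at least one region), so 4 is optimal.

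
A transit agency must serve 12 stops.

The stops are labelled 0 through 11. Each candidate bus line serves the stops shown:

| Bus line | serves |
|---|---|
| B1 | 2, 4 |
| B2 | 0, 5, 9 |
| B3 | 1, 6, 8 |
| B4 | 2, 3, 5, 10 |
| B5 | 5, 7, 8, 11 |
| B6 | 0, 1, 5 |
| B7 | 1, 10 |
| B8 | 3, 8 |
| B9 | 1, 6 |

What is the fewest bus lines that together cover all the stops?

Take {B1, B2, B4, B5, B9}. Their union is {0, 1, 2, 3, 4, 5, 6, 7, 8, 9, 10, 11}, which is all 12 stops.
No 4 of the 9 bus lines cover everything (all 126 combinations miss at least one stop), so 5 is optimal.

5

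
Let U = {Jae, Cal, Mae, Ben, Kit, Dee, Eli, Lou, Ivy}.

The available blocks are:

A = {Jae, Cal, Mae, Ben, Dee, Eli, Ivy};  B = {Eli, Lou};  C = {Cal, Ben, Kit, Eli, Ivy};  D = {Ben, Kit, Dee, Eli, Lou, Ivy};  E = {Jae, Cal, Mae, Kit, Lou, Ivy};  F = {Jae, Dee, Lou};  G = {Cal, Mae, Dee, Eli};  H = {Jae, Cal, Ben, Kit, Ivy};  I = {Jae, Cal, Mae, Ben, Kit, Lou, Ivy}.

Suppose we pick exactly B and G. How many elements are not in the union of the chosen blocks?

Union of B, G = {Cal, Mae, Dee, Eli, Lou}.
Not covered: Jae, Ben, Kit, Ivy — 4 elements.

4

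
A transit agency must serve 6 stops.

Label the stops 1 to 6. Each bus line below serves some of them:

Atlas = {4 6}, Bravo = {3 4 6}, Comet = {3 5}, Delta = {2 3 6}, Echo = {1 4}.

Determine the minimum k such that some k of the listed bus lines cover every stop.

3

Comet and Delta and Echo together: Comet ∪ Delta ∪ Echo = {1, 2, 3, 4, 5, 6} — every stop is covered.
Only Echo contains 1, so Echo is forced; the remaining 4 stops need at least 2 more bus lines (each remaining bus line adds at most 3) — so at least 3 bus lines are needed, and 3 is optimal.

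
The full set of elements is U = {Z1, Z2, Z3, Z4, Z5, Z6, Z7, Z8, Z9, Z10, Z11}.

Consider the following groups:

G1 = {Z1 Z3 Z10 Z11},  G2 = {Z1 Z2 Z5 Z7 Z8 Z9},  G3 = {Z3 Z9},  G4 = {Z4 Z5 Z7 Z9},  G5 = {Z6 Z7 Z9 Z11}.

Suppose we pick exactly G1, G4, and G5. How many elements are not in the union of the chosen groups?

Union of G1, G4, G5 = {Z1, Z3, Z4, Z5, Z6, Z7, Z9, Z10, Z11}.
Not covered: Z2, Z8 — 2 elements.

2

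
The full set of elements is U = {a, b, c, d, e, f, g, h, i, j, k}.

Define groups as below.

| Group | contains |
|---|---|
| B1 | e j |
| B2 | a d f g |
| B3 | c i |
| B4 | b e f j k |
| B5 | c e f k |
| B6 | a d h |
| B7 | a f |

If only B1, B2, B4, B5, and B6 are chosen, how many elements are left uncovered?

1

Union of B1, B2, B4, B5, B6 = {a, b, c, d, e, f, g, h, j, k}.
Not covered: i — 1 element.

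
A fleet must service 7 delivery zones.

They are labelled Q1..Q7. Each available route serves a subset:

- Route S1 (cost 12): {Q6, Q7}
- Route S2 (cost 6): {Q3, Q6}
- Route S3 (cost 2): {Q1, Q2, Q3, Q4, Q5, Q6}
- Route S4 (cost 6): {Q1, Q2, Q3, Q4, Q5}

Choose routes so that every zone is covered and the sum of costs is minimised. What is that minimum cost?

S1, S3 together cover every zone (S1 ∪ S3 = {Q1, Q2, Q3, Q4, Q5, Q6, Q7}); total cost 12 + 2 = 14.
No covering selection has total cost below 14.

14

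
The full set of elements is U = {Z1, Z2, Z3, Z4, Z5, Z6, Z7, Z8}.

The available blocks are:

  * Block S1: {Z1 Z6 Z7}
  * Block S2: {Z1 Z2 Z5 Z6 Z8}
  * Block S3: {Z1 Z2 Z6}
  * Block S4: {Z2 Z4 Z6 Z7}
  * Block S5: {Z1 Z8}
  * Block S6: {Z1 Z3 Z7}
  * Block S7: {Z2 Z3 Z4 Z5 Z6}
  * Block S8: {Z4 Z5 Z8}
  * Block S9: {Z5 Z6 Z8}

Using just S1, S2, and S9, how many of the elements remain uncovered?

Union of S1, S2, S9 = {Z1, Z2, Z5, Z6, Z7, Z8}.
Not covered: Z3, Z4 — 2 elements.

2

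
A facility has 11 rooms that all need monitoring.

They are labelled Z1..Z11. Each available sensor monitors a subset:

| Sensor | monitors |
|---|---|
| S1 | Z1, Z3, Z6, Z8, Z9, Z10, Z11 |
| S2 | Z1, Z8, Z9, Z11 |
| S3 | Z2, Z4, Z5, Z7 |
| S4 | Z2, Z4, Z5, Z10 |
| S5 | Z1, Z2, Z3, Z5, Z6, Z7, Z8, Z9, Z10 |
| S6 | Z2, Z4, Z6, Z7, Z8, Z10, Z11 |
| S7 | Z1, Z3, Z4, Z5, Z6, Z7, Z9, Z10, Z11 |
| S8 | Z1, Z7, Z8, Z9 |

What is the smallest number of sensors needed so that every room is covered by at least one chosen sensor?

Take {S6, S7}. Their union is {Z1, Z2, Z3, Z4, Z5, Z6, Z7, Z8, Z9, Z10, Z11}, which is all 11 rooms.
No single sensor has all 11 rooms (the largest, S5, has 9), so 2 is optimal.

2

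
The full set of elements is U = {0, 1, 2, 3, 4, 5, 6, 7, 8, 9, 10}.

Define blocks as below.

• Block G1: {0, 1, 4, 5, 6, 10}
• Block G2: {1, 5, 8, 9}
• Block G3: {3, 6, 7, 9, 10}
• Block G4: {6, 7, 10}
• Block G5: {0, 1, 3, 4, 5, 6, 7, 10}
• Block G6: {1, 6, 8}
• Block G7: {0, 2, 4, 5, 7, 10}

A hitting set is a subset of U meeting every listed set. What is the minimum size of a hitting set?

2

The 2 elements {8, 10} hit every block.
The blocks G6, G7 are pairwise disjoint, so any hitting set needs a separate element for each — at least 2. Hence 2 is optimal.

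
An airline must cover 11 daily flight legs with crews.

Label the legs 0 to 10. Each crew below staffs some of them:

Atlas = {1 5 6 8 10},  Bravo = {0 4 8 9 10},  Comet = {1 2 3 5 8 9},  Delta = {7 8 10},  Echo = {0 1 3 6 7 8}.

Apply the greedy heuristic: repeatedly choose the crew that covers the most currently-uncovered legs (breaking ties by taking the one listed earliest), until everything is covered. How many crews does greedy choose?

3

Greedy: pick Comet (covers 6 new) → pick Bravo (covers 3 new) → pick Echo (covers 2 new). Total picks: 3.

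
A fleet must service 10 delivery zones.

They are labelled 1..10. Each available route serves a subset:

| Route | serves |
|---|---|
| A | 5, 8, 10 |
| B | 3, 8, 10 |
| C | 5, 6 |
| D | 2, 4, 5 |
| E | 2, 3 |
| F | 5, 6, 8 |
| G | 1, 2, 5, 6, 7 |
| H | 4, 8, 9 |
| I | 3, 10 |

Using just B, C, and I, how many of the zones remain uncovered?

Union of B, C, I = {3, 5, 6, 8, 10}.
Not covered: 1, 2, 4, 7, 9 — 5 zones.

5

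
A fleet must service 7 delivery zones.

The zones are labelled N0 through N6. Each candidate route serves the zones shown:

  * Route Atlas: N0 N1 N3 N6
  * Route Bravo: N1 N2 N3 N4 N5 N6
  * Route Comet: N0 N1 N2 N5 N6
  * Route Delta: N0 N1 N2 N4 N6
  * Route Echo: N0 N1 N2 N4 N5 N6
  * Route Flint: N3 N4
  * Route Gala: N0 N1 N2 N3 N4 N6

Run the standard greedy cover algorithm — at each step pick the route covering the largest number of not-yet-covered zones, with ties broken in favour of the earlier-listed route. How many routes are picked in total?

2

Greedy: pick Bravo (covers 6 new) → pick Atlas (covers 1 new). Total picks: 2.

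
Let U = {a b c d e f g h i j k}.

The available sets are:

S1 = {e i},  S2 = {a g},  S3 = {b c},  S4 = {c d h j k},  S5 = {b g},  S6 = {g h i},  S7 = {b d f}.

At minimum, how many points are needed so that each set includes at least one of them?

T = {b, g, i, j} meets every set (each contains at least one member of T), and |T| = 4.
No choice of 3 points meets every set, so 4 is the minimum.

4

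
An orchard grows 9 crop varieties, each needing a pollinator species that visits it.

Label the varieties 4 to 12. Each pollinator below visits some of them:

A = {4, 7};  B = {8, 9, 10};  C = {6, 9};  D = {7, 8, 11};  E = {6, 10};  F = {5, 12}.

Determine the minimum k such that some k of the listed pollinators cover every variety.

A and B and C and D and F together: A ∪ B ∪ C ∪ D ∪ F = {4, 5, 6, 7, 8, 9, 10, 11, 12} — every variety is covered.
No 4 of the 6 pollinators cover everything (all 15 combinations miss at least one variety), so 5 is optimal.

5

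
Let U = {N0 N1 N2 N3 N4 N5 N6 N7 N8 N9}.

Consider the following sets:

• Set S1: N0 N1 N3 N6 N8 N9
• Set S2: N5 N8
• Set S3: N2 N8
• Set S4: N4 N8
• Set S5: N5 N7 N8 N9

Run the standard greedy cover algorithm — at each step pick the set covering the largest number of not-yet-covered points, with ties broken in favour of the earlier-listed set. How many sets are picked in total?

Greedy: pick S1 (covers 6 new) → pick S5 (covers 2 new) → pick S3 (covers 1 new) → pick S4 (covers 1 new). Total picks: 4.

4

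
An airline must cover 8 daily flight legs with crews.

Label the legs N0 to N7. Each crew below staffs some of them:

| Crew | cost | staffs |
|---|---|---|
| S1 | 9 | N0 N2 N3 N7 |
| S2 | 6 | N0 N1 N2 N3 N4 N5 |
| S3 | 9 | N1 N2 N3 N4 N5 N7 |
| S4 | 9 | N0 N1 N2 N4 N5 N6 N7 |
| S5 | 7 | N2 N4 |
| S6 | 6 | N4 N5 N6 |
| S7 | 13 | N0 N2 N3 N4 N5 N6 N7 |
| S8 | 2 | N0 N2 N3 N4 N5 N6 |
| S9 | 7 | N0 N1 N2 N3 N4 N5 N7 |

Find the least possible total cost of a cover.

9

S8, S9 together cover every leg (S8 ∪ S9 = {N0, N1, N2, N3, N4, N5, N6, N7}); total cost 2 + 7 = 9.
No covering selection has total cost below 9.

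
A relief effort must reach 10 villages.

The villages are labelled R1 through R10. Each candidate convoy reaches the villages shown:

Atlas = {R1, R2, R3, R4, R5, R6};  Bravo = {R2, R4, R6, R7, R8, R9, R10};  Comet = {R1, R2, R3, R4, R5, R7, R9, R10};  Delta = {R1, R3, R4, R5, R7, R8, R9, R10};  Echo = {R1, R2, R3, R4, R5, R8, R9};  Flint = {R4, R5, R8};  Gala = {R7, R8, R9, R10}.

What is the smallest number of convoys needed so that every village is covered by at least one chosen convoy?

2

Take {Atlas, Delta}. Their union is {R1, R2, R3, R4, R5, R6, R7, R8, R9, R10}, which is all 10 villages.
No single convoy has all 10 villages (the largest, Comet, has 8), so 2 is optimal.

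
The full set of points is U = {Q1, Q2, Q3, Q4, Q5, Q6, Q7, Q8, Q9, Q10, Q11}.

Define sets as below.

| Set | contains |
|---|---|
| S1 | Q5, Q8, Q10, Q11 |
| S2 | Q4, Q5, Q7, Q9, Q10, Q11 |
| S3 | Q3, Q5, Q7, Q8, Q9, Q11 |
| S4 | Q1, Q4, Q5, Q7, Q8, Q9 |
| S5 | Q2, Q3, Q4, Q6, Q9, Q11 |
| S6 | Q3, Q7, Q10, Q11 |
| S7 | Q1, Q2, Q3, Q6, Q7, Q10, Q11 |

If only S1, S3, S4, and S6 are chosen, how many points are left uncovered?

Union of S1, S3, S4, S6 = {Q1, Q3, Q4, Q5, Q7, Q8, Q9, Q10, Q11}.
Not covered: Q2, Q6 — 2 points.

2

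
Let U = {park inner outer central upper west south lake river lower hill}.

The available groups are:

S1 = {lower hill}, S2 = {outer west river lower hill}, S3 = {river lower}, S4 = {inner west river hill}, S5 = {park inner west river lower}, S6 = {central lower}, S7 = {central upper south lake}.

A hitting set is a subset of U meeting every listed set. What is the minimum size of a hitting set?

The 3 points {south, lower, hill} hit every group.
No choice of 2 points meets every group, so 3 is the minimum.

3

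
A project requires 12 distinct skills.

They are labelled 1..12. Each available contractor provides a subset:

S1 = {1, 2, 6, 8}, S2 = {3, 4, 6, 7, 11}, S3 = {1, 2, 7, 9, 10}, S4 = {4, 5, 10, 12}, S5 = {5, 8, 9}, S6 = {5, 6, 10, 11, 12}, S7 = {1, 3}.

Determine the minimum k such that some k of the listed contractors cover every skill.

S2 and S3 and S5 and S6 together: S2 ∪ S3 ∪ S5 ∪ S6 = {1, 2, 3, 4, 5, 6, 7, 8, 9, 10, 11, 12} — every skill is covered.
No 3 of the 7 contractors cover everything (all 35 combinations miss at least one skill), so 4 is optimal.

4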